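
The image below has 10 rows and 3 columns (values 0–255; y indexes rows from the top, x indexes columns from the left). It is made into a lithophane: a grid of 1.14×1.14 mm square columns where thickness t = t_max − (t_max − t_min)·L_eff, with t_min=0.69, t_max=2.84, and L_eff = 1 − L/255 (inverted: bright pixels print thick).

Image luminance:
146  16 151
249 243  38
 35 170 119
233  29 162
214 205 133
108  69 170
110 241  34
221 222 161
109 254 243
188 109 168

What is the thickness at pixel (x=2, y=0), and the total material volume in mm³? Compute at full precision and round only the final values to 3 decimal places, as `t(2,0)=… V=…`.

t(2,0)=1.963 V=76.758

span = t_max - t_min = 2.84 - 0.69 = 2.150
L(2,0) = 151, L_eff = 1 - 151/255 = 0.407843 (inverted)
t(2,0) = 2.84 - 2.150·0.407843 = 1.963
Σt over all 10·3 pixels = 15061/255 ≈ 59.0627451
V = pitch²·Σt = 1.14²·15061/255 = 76.758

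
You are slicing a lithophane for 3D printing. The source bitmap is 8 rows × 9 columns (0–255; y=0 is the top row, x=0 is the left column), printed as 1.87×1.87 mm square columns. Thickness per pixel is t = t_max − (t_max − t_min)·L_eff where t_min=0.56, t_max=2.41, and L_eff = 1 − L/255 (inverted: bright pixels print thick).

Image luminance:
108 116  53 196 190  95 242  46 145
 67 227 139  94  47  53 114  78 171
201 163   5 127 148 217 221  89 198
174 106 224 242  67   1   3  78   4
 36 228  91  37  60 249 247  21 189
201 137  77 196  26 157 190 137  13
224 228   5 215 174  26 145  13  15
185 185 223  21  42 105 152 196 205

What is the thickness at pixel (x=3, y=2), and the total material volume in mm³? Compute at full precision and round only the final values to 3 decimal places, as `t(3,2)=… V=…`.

t(3,2)=1.481 V=371.859

span = t_max - t_min = 2.41 - 0.56 = 1.850
L(3,2) = 127, L_eff = 1 - 127/255 = 0.501961 (inverted)
t(3,2) = 2.41 - 1.850·0.501961 = 1.481
Σt over all 8·9 pixels = 135583/1275 ≈ 106.3396078
V = pitch²·Σt = 1.87²·135583/1275 = 371.859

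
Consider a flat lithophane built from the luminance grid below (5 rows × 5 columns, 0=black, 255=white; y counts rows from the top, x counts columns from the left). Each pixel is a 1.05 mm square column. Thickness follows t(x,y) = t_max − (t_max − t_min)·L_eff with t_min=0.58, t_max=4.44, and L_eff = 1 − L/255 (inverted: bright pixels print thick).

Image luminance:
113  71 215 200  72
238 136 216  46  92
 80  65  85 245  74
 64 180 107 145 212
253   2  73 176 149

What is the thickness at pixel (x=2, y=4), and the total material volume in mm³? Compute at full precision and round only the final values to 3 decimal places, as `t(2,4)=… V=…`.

t(2,4)=1.685 V=71.210

span = t_max - t_min = 4.44 - 0.58 = 3.860
L(2,4) = 73, L_eff = 1 - 73/255 = 0.713725 (inverted)
t(2,4) = 4.44 - 3.860·0.713725 = 1.685
Σt over all 5·5 pixels = 137252/2125 ≈ 64.5891765
V = pitch²·Σt = 1.05²·137252/2125 = 71.210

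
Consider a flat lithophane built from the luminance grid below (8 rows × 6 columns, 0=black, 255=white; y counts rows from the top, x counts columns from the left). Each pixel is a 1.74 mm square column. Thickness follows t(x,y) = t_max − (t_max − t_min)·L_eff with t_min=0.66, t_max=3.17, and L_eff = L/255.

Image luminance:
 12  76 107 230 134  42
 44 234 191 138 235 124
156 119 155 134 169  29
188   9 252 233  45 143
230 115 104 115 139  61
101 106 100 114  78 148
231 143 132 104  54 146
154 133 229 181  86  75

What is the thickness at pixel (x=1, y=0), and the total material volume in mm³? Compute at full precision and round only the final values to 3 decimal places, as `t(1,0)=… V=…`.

t(1,0)=2.422 V=273.588

span = t_max - t_min = 3.17 - 0.66 = 2.510
L(1,0) = 76, L_eff = 76/255 = 0.298039
t(1,0) = 3.17 - 2.510·0.298039 = 2.422
Σt over all 8·6 pixels = 1152151/12750 ≈ 90.3647843
V = pitch²·Σt = 1.74²·1152151/12750 = 273.588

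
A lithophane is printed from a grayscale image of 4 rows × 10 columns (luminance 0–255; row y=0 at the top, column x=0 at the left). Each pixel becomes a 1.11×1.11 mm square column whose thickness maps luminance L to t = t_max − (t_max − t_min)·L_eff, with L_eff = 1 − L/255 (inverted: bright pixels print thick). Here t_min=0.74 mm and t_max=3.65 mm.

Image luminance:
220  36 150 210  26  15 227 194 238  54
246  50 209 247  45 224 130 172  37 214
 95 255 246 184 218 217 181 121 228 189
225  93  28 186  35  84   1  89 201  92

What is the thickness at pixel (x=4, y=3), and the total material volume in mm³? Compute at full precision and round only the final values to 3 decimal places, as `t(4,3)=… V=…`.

span = t_max - t_min = 3.65 - 0.74 = 2.910
L(4,3) = 35, L_eff = 1 - 35/255 = 0.862745 (inverted)
t(4,3) = 3.65 - 2.910·0.862745 = 1.139
Σt over all 4·10 pixels = 206266/2125 ≈ 97.0663529
V = pitch²·Σt = 1.11²·206266/2125 = 119.595

t(4,3)=1.139 V=119.595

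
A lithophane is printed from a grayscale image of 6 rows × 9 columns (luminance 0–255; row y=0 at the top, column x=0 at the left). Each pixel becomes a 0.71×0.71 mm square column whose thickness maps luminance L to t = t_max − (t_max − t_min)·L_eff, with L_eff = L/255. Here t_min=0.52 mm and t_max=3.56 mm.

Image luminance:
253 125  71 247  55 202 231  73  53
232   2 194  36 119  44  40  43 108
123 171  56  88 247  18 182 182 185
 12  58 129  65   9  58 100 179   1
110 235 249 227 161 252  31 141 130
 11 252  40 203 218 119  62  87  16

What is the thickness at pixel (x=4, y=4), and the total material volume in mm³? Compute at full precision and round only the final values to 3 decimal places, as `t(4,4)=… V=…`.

t(4,4)=1.641 V=57.635

span = t_max - t_min = 3.56 - 0.52 = 3.040
L(4,4) = 161, L_eff = 161/255 = 0.631373
t(4,4) = 3.56 - 3.040·0.631373 = 1.641
Σt over all 6·9 pixels = 145774/1275 ≈ 114.3325490
V = pitch²·Σt = 0.71²·145774/1275 = 57.635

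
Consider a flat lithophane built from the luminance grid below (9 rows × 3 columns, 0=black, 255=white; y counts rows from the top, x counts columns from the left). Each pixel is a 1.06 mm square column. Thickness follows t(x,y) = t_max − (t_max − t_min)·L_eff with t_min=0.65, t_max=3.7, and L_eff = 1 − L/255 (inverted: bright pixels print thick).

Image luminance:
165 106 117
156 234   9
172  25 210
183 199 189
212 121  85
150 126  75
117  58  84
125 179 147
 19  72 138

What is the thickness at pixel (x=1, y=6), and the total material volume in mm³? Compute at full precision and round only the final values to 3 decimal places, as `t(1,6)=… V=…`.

span = t_max - t_min = 3.7 - 0.65 = 3.050
L(1,6) = 58, L_eff = 1 - 58/255 = 0.772549 (inverted)
t(1,6) = 3.7 - 3.050·0.772549 = 1.344
Σt over all 9·3 pixels = 150679/2550 ≈ 59.0898039
V = pitch²·Σt = 1.06²·150679/2550 = 66.393

t(1,6)=1.344 V=66.393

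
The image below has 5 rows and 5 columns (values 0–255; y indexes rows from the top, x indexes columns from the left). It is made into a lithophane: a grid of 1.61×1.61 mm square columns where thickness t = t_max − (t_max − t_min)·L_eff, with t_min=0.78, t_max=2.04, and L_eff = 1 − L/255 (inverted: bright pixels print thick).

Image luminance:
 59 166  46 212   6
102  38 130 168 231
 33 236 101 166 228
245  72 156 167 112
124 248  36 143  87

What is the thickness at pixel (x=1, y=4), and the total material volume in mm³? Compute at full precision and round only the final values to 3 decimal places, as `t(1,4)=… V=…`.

span = t_max - t_min = 2.04 - 0.78 = 1.260
L(1,4) = 248, L_eff = 1 - 248/255 = 0.027451 (inverted)
t(1,4) = 2.04 - 1.260·0.027451 = 2.005
Σt over all 5·5 pixels = 152427/4250 ≈ 35.8651765
V = pitch²·Σt = 1.61²·152427/4250 = 92.966

t(1,4)=2.005 V=92.966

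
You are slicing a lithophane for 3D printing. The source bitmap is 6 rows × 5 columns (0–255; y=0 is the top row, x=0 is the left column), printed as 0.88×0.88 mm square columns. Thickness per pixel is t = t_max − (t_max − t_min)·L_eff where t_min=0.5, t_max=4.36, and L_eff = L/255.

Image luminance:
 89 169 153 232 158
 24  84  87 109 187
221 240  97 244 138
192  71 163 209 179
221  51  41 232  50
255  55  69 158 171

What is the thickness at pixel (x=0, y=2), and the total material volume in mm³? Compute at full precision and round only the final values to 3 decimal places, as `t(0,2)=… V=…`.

span = t_max - t_min = 4.36 - 0.5 = 3.860
L(0,2) = 221, L_eff = 221/255 = 0.866667
t(0,2) = 4.36 - 3.860·0.866667 = 1.015
Σt over all 6·5 pixels = 828343/12750 ≈ 64.9680784
V = pitch²·Σt = 0.88²·828343/12750 = 50.311

t(0,2)=1.015 V=50.311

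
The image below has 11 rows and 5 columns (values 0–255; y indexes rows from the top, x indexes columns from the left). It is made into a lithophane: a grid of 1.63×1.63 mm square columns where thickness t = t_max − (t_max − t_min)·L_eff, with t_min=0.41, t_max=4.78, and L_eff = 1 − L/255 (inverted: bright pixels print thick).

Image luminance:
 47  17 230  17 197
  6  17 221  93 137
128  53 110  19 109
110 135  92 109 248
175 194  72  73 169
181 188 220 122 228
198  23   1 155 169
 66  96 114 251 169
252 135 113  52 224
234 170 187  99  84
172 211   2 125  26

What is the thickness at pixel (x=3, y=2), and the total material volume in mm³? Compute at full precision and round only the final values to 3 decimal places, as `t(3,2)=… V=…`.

span = t_max - t_min = 4.78 - 0.41 = 4.370
L(3,2) = 19, L_eff = 1 - 19/255 = 0.925490 (inverted)
t(3,2) = 4.78 - 4.370·0.925490 = 0.736
Σt over all 11·5 pixels = 365369/2550 ≈ 143.2819608
V = pitch²·Σt = 1.63²·365369/2550 = 380.686

t(3,2)=0.736 V=380.686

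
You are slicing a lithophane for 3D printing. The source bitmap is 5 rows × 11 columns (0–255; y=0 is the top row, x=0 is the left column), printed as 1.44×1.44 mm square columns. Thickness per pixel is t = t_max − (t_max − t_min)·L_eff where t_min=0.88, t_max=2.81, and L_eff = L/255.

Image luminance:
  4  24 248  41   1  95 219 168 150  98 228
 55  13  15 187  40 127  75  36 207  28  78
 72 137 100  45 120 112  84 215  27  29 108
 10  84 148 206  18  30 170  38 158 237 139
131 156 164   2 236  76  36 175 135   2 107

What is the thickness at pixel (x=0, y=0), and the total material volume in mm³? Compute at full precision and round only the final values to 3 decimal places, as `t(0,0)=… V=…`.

t(0,0)=2.780 V=231.896

span = t_max - t_min = 2.81 - 0.88 = 1.930
L(0,0) = 4, L_eff = 4/255 = 0.015686
t(0,0) = 2.81 - 1.930·0.015686 = 2.780
Σt over all 5·11 pixels = 167749/1500 ≈ 111.8326667
V = pitch²·Σt = 1.44²·167749/1500 = 231.896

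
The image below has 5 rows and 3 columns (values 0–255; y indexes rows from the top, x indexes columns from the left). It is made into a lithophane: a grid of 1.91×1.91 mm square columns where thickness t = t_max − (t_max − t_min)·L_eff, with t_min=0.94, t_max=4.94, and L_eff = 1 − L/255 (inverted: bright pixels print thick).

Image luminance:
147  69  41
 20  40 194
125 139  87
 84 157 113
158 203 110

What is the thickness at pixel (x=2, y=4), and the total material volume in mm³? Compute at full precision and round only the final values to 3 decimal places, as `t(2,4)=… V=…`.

t(2,4)=2.665 V=147.977

span = t_max - t_min = 4.94 - 0.94 = 4.000
L(2,4) = 110, L_eff = 1 - 110/255 = 0.568627 (inverted)
t(2,4) = 4.94 - 4.000·0.568627 = 2.665
Σt over all 5·3 pixels = 20687/510 ≈ 40.5627451
V = pitch²·Σt = 1.91²·20687/510 = 147.977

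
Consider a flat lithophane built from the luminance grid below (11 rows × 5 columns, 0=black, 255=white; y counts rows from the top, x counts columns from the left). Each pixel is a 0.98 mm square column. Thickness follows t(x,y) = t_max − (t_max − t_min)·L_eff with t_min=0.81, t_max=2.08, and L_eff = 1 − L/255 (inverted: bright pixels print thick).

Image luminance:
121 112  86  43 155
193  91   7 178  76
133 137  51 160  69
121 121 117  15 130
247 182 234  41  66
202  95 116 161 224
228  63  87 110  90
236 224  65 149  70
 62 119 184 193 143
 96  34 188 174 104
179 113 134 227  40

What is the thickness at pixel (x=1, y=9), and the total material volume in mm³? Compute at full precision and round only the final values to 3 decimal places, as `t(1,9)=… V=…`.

span = t_max - t_min = 2.08 - 0.81 = 1.270
L(1,9) = 34, L_eff = 1 - 34/255 = 0.866667 (inverted)
t(1,9) = 2.08 - 1.270·0.866667 = 0.979
Σt over all 11·5 pixels = 674839/8500 ≈ 79.3928235
V = pitch²·Σt = 0.98²·674839/8500 = 76.249

t(1,9)=0.979 V=76.249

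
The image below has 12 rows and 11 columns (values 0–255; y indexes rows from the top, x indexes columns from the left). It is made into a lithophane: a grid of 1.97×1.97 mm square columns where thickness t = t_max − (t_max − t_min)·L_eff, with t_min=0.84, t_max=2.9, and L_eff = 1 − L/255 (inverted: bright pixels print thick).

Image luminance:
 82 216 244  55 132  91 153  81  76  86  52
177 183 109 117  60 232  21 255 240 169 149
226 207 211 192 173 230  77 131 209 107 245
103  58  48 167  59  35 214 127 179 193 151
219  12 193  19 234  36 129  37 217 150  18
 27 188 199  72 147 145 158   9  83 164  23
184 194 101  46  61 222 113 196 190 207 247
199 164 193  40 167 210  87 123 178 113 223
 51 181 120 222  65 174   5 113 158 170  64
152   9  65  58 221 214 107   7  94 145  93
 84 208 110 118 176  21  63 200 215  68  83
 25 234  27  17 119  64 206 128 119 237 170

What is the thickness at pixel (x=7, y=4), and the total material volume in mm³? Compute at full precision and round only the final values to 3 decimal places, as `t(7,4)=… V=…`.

span = t_max - t_min = 2.9 - 0.84 = 2.060
L(7,4) = 37, L_eff = 1 - 37/255 = 0.854902 (inverted)
t(7,4) = 2.9 - 2.060·0.854902 = 1.139
Σt over all 12·11 pixels = 1069979/4250 ≈ 251.7597647
V = pitch²·Σt = 1.97²·1069979/4250 = 977.054

t(7,4)=1.139 V=977.054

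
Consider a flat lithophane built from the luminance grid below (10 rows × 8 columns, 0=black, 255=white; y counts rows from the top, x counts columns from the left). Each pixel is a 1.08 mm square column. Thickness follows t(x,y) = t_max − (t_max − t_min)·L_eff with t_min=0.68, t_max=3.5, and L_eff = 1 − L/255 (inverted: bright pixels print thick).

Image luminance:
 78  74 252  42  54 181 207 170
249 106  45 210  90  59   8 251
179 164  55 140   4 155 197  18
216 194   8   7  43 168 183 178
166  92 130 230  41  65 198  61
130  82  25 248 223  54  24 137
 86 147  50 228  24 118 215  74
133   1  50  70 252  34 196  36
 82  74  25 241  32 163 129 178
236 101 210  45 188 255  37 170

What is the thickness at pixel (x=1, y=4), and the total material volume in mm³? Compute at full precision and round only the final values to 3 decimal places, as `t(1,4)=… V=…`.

span = t_max - t_min = 3.5 - 0.68 = 2.820
L(1,4) = 92, L_eff = 1 - 92/255 = 0.639216 (inverted)
t(1,4) = 3.5 - 2.820·0.639216 = 1.697
Σt over all 10·8 pixels = 690437/4250 ≈ 162.4557647
V = pitch²·Σt = 1.08²·690437/4250 = 189.488

t(1,4)=1.697 V=189.488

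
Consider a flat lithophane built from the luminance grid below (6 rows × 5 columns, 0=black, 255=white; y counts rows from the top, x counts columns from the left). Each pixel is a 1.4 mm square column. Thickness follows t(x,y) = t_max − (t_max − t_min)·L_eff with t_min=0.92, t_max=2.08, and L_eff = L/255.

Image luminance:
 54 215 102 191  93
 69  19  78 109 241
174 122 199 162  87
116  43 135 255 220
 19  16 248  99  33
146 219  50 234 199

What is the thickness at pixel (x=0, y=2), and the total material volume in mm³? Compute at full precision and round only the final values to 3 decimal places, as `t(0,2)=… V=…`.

t(0,2)=1.288 V=87.112

span = t_max - t_min = 2.08 - 0.92 = 1.160
L(0,2) = 174, L_eff = 174/255 = 0.682353
t(0,2) = 2.08 - 1.160·0.682353 = 1.288
Σt over all 6·5 pixels = 283337/6375 ≈ 44.4450196
V = pitch²·Σt = 1.4²·283337/6375 = 87.112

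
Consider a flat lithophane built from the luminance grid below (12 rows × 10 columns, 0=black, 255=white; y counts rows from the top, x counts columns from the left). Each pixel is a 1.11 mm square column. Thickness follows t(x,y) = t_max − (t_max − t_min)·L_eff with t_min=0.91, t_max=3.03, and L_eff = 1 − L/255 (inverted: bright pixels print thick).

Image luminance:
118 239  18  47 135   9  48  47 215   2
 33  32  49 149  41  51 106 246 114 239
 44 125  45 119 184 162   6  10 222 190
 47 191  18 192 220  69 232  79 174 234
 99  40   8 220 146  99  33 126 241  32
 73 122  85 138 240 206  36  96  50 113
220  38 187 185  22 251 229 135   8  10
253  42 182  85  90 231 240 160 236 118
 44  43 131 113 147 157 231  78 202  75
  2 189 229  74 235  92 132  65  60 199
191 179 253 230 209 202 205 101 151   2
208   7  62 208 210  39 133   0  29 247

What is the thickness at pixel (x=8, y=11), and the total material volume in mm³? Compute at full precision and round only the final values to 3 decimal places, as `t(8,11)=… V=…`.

span = t_max - t_min = 3.03 - 0.91 = 2.120
L(8,11) = 29, L_eff = 1 - 29/255 = 0.886275 (inverted)
t(8,11) = 3.03 - 2.120·0.886275 = 1.151
Σt over all 12·10 pixels = 298124/1275 ≈ 233.8227451
V = pitch²·Σt = 1.11²·298124/1275 = 288.093

t(8,11)=1.151 V=288.093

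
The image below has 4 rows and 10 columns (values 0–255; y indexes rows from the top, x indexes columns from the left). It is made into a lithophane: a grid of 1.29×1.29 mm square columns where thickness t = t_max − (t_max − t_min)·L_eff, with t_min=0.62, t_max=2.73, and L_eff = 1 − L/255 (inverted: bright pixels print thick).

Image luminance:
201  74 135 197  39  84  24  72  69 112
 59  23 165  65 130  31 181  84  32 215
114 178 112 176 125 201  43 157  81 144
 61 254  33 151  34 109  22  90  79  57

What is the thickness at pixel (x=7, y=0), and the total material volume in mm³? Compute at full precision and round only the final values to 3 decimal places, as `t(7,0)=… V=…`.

t(7,0)=1.216 V=99.281

span = t_max - t_min = 2.73 - 0.62 = 2.110
L(7,0) = 72, L_eff = 1 - 72/255 = 0.717647 (inverted)
t(7,0) = 2.73 - 2.110·0.717647 = 1.216
Σt over all 4·10 pixels = 1521343/25500 ≈ 59.6605098
V = pitch²·Σt = 1.29²·1521343/25500 = 99.281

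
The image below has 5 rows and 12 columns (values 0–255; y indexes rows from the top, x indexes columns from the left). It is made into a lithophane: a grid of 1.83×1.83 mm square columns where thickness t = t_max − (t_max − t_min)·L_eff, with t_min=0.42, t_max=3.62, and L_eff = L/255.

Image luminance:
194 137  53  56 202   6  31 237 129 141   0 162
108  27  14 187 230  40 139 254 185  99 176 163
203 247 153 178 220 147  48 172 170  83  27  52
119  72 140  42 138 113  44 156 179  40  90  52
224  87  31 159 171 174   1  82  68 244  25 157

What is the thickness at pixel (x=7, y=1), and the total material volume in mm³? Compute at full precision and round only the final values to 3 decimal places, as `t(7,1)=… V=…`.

span = t_max - t_min = 3.62 - 0.42 = 3.200
L(7,1) = 254, L_eff = 254/255 = 0.996078
t(7,1) = 3.62 - 3.200·0.996078 = 0.433
Σt over all 5·12 pixels = 53494/425 ≈ 125.8682353
V = pitch²·Σt = 1.83²·53494/425 = 421.520

t(7,1)=0.433 V=421.520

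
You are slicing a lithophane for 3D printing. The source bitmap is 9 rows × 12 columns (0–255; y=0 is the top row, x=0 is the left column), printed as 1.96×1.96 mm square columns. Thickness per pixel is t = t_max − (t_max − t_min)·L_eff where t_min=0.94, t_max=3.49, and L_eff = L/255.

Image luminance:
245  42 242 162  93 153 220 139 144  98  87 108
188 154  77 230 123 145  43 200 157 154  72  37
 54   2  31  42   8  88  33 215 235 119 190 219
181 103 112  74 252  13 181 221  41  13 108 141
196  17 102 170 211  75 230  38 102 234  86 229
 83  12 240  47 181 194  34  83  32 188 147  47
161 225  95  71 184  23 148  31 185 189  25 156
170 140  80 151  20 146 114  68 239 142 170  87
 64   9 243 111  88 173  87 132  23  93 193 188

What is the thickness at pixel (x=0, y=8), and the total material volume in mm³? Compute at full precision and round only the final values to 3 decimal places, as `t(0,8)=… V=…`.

t(0,8)=2.850 V=933.547

span = t_max - t_min = 3.49 - 0.94 = 2.550
L(0,8) = 64, L_eff = 64/255 = 0.250980
t(0,8) = 3.49 - 2.550·0.250980 = 2.850
Σt over all 9·12 pixels = 243.01
V = pitch²·Σt = 1.96²·243.01 = 933.547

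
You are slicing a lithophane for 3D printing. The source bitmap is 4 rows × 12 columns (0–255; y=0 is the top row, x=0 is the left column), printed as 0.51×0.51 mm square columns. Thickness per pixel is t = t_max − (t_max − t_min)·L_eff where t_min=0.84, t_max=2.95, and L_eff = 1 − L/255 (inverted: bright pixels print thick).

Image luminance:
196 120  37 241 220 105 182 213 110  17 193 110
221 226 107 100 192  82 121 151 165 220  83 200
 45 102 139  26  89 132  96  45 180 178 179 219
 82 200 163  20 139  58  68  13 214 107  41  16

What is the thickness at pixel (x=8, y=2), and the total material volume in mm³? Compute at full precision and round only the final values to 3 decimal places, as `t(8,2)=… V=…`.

span = t_max - t_min = 2.95 - 0.84 = 2.110
L(8,2) = 180, L_eff = 1 - 180/255 = 0.294118 (inverted)
t(8,2) = 2.95 - 2.110·0.294118 = 2.329
Σt over all 4·12 pixels = 2328553/25500 ≈ 91.3158039
V = pitch²·Σt = 0.51²·2328553/25500 = 23.751

t(8,2)=2.329 V=23.751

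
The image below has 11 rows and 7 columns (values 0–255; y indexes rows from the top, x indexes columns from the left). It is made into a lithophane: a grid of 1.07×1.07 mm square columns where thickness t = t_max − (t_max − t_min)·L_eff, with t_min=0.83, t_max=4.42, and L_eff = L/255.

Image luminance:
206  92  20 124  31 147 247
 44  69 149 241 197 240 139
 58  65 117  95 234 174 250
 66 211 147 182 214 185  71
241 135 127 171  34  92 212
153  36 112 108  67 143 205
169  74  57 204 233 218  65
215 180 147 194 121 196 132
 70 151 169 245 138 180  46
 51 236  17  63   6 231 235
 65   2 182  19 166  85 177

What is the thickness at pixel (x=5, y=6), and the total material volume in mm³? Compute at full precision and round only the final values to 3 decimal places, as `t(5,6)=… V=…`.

t(5,6)=1.351 V=218.961

span = t_max - t_min = 4.42 - 0.83 = 3.590
L(5,6) = 218, L_eff = 218/255 = 0.854902
t(5,6) = 4.42 - 3.590·0.854902 = 1.351
Σt over all 11·7 pixels = 81281/425 ≈ 191.2494118
V = pitch²·Σt = 1.07²·81281/425 = 218.961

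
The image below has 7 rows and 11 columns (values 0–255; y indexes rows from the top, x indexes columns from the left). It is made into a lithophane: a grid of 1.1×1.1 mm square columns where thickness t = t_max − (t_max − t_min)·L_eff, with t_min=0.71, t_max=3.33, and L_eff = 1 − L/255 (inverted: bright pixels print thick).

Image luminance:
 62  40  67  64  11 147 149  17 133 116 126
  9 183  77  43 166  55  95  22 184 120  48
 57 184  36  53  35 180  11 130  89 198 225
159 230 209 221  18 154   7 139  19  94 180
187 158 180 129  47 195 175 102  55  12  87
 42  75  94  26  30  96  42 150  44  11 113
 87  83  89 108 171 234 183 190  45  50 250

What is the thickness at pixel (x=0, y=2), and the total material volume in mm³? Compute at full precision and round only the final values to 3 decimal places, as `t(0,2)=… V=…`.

span = t_max - t_min = 3.33 - 0.71 = 2.620
L(0,2) = 57, L_eff = 1 - 57/255 = 0.776471 (inverted)
t(0,2) = 3.33 - 2.620·0.776471 = 1.296
Σt over all 7·11 pixels = 3516809/25500 ≈ 137.9140784
V = pitch²·Σt = 1.1²·3516809/25500 = 166.876

t(0,2)=1.296 V=166.876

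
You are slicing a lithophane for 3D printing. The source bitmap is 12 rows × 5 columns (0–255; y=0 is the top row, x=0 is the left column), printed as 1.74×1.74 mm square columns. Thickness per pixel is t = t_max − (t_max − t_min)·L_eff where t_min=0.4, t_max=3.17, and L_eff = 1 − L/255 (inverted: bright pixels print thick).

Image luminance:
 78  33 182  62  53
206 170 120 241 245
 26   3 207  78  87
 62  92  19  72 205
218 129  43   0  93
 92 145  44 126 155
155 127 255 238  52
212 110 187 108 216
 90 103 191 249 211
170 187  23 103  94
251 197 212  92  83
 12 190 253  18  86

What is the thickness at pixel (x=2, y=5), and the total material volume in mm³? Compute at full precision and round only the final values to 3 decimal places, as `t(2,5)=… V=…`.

span = t_max - t_min = 3.17 - 0.4 = 2.770
L(2,5) = 44, L_eff = 1 - 44/255 = 0.827451 (inverted)
t(2,5) = 3.17 - 2.770·0.827451 = 0.878
Σt over all 12·5 pixels = 920599/8500 ≈ 108.3057647
V = pitch²·Σt = 1.74²·920599/8500 = 327.907

t(2,5)=0.878 V=327.907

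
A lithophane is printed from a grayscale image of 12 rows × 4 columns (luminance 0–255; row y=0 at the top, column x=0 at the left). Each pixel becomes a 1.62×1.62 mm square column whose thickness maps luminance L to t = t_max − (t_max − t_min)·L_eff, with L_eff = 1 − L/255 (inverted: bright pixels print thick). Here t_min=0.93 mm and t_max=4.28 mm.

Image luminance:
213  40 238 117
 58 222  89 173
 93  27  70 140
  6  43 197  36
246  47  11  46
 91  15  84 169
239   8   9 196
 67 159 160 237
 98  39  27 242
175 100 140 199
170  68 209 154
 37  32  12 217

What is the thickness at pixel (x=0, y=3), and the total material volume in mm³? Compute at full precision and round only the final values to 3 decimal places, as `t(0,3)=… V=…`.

span = t_max - t_min = 4.28 - 0.93 = 3.350
L(0,3) = 6, L_eff = 1 - 6/255 = 0.976471 (inverted)
t(0,3) = 4.28 - 3.350·0.976471 = 1.009
Σt over all 12·4 pixels = 593819/5100 ≈ 116.4350980
V = pitch²·Σt = 1.62²·593819/5100 = 305.572

t(0,3)=1.009 V=305.572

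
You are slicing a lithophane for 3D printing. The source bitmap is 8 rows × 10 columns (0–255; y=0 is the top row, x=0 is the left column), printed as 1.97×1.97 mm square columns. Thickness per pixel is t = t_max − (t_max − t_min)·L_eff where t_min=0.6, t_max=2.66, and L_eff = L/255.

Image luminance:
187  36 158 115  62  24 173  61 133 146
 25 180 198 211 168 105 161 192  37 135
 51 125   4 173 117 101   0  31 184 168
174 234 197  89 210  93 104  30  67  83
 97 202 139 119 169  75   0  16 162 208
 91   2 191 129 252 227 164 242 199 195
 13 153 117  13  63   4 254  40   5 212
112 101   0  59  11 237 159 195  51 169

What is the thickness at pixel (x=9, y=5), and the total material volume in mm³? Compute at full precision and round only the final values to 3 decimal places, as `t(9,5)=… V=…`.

span = t_max - t_min = 2.66 - 0.6 = 2.060
L(9,5) = 195, L_eff = 195/255 = 0.764706
t(9,5) = 2.66 - 2.060·0.764706 = 1.085
Σt over all 8·10 pixels = 1725533/12750 ≈ 135.3359216
V = pitch²·Σt = 1.97²·1725533/12750 = 525.225

t(9,5)=1.085 V=525.225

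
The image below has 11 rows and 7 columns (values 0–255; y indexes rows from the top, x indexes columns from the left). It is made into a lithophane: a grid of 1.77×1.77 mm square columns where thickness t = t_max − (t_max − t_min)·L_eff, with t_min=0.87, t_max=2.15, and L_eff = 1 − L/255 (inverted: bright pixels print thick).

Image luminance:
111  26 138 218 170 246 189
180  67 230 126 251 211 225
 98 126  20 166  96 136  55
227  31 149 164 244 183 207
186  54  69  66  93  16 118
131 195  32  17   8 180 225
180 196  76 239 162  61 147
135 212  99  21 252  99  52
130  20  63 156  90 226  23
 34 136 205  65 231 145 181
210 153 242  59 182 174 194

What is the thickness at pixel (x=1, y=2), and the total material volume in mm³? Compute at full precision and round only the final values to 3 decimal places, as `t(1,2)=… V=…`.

t(1,2)=1.502 V=375.467

span = t_max - t_min = 2.15 - 0.87 = 1.280
L(1,2) = 126, L_eff = 1 - 126/255 = 0.505882 (inverted)
t(1,2) = 2.15 - 1.280·0.505882 = 1.502
Σt over all 11·7 pixels = 203739/1700 ≈ 119.8464706
V = pitch²·Σt = 1.77²·203739/1700 = 375.467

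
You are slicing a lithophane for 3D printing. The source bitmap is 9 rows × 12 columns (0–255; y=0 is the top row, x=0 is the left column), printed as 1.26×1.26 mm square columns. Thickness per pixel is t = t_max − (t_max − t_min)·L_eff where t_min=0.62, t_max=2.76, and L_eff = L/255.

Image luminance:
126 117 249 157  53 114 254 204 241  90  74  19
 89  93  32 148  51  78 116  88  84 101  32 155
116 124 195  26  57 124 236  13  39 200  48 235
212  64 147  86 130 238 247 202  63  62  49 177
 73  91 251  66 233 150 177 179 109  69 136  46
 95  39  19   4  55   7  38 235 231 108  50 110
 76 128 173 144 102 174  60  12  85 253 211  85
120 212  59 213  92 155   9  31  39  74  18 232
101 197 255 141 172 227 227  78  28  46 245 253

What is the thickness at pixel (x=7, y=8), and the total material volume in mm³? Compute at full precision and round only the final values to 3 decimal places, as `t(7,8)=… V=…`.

t(7,8)=2.105 V=297.989

span = t_max - t_min = 2.76 - 0.62 = 2.140
L(7,8) = 78, L_eff = 78/255 = 0.305882
t(7,8) = 2.76 - 2.140·0.305882 = 2.105
Σt over all 9·12 pixels = 2393149/12750 ≈ 187.6979608
V = pitch²·Σt = 1.26²·2393149/12750 = 297.989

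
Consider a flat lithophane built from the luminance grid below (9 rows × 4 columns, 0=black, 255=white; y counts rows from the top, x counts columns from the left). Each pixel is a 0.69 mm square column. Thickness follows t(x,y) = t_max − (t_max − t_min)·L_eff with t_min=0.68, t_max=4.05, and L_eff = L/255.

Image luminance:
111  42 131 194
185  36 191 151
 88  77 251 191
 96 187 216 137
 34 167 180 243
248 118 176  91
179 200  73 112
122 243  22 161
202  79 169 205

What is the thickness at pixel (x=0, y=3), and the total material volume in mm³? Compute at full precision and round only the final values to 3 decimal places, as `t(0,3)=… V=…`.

t(0,3)=2.781 V=36.018

span = t_max - t_min = 4.05 - 0.68 = 3.370
L(0,3) = 96, L_eff = 96/255 = 0.376471
t(0,3) = 4.05 - 3.370·0.376471 = 2.781
Σt over all 9·4 pixels = 482276/6375 ≈ 75.6511373
V = pitch²·Σt = 0.69²·482276/6375 = 36.018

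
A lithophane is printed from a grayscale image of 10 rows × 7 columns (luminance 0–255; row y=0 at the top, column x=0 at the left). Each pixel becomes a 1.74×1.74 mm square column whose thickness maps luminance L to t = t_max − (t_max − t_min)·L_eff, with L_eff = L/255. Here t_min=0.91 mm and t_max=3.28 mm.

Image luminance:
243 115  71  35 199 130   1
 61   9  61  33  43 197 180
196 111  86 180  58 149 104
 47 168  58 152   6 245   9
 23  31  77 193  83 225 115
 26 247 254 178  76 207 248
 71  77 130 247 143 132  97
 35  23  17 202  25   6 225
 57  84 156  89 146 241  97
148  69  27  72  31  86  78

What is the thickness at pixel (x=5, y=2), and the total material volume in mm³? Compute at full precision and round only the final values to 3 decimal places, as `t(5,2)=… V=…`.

span = t_max - t_min = 3.28 - 0.91 = 2.370
L(5,2) = 149, L_eff = 149/255 = 0.584314
t(5,2) = 3.28 - 2.370·0.584314 = 1.895
Σt over all 10·7 pixels = 1340061/8500 ≈ 157.6542353
V = pitch²·Σt = 1.74²·1340061/8500 = 477.314

t(5,2)=1.895 V=477.314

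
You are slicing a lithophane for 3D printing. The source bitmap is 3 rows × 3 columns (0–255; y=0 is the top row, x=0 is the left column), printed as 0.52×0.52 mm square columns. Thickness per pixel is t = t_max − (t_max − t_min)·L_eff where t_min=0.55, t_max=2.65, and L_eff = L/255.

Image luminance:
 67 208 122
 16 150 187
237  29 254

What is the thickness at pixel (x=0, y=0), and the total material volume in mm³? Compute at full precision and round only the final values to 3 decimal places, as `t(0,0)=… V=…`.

t(0,0)=2.098 V=3.621

span = t_max - t_min = 2.65 - 0.55 = 2.100
L(0,0) = 67, L_eff = 67/255 = 0.262745
t(0,0) = 2.65 - 2.100·0.262745 = 2.098
Σt over all 3·3 pixels = 4553/340 ≈ 13.3911765
V = pitch²·Σt = 0.52²·4553/340 = 3.621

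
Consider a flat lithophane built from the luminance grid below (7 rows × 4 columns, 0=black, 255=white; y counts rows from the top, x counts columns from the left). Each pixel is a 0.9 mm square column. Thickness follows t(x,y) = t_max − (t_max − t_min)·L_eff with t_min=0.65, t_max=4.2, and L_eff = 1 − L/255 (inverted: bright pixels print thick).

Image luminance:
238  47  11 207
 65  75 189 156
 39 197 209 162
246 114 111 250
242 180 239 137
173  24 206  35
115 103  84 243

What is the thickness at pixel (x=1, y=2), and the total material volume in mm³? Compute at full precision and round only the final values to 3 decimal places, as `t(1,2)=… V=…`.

t(1,2)=3.393 V=60.942

span = t_max - t_min = 4.2 - 0.65 = 3.550
L(1,2) = 197, L_eff = 1 - 197/255 = 0.227451 (inverted)
t(1,2) = 4.2 - 3.550·0.227451 = 3.393
Σt over all 7·4 pixels = 22571/300 ≈ 75.2366667
V = pitch²·Σt = 0.9²·22571/300 = 60.942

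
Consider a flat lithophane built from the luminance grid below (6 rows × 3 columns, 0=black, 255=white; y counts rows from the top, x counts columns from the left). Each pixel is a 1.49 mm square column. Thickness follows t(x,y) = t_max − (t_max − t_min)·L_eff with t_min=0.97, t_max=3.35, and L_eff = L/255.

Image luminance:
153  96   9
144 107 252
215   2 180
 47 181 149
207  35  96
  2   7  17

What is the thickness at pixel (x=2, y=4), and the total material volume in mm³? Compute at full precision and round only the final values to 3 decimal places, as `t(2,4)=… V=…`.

t(2,4)=2.454 V=94.523

span = t_max - t_min = 3.35 - 0.97 = 2.380
L(2,4) = 96, L_eff = 96/255 = 0.376471
t(2,4) = 3.35 - 2.380·0.376471 = 2.454
Σt over all 6·3 pixels = 42.576
V = pitch²·Σt = 1.49²·42.576 = 94.523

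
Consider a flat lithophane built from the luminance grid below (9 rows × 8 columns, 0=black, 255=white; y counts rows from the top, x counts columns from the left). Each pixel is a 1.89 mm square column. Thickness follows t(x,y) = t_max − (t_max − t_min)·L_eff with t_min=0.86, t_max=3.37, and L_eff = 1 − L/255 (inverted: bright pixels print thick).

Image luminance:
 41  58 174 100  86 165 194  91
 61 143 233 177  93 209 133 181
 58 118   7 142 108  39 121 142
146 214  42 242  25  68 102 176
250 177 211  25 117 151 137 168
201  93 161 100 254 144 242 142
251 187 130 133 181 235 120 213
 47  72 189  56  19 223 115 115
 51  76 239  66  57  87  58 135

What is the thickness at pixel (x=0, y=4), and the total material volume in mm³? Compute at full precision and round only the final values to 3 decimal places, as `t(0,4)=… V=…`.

t(0,4)=3.321 V=555.809

span = t_max - t_min = 3.37 - 0.86 = 2.510
L(0,4) = 250, L_eff = 1 - 250/255 = 0.019608 (inverted)
t(0,4) = 3.37 - 2.510·0.019608 = 3.321
Σt over all 9·8 pixels = 3967727/25500 ≈ 155.5971373
V = pitch²·Σt = 1.89²·3967727/25500 = 555.809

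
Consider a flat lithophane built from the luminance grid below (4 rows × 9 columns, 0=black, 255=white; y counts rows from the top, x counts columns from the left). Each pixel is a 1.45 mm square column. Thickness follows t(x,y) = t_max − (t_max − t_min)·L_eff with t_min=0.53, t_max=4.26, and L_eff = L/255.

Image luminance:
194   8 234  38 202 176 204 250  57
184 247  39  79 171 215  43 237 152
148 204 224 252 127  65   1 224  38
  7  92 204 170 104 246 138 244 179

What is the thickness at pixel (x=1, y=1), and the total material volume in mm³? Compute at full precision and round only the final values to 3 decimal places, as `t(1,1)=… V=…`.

t(1,1)=0.647 V=156.459

span = t_max - t_min = 4.26 - 0.53 = 3.730
L(1,1) = 247, L_eff = 247/255 = 0.968627
t(1,1) = 4.26 - 3.730·0.968627 = 0.647
Σt over all 4·9 pixels = 632533/8500 ≈ 74.4156471
V = pitch²·Σt = 1.45²·632533/8500 = 156.459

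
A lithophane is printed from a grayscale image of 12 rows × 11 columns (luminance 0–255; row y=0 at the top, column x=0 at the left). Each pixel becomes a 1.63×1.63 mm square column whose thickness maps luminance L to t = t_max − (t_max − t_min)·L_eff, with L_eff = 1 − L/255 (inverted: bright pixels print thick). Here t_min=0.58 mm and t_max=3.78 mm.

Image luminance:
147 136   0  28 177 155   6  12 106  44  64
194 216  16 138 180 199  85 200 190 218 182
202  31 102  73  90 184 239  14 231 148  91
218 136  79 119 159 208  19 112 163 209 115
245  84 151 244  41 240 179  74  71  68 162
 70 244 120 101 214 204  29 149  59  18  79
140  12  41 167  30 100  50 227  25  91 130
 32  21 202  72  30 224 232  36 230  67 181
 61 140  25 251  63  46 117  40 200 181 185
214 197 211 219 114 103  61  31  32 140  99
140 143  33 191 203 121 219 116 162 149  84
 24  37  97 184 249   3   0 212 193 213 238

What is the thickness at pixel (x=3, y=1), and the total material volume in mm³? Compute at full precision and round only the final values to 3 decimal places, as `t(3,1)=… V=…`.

t(3,1)=2.312 V=755.614

span = t_max - t_min = 3.78 - 0.58 = 3.200
L(3,1) = 138, L_eff = 1 - 138/255 = 0.458824 (inverted)
t(3,1) = 3.78 - 3.200·0.458824 = 2.312
Σt over all 12·11 pixels = 362606/1275 ≈ 284.3968627
V = pitch²·Σt = 1.63²·362606/1275 = 755.614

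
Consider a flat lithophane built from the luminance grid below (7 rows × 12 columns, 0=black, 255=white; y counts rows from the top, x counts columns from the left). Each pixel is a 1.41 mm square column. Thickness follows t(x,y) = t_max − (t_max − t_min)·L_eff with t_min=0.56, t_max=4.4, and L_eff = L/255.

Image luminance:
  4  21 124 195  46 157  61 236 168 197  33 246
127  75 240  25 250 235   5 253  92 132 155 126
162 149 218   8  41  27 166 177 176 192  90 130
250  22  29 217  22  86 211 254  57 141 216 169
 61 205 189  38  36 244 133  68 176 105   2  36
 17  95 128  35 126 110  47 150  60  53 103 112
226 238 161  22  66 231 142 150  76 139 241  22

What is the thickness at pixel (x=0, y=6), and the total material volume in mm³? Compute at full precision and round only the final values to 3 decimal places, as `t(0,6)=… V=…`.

span = t_max - t_min = 4.4 - 0.56 = 3.840
L(0,6) = 226, L_eff = 226/255 = 0.886275
t(0,6) = 4.4 - 3.840·0.886275 = 0.997
Σt over all 7·12 pixels = 450808/2125 ≈ 212.1449412
V = pitch²·Σt = 1.41²·450808/2125 = 421.765

t(0,6)=0.997 V=421.765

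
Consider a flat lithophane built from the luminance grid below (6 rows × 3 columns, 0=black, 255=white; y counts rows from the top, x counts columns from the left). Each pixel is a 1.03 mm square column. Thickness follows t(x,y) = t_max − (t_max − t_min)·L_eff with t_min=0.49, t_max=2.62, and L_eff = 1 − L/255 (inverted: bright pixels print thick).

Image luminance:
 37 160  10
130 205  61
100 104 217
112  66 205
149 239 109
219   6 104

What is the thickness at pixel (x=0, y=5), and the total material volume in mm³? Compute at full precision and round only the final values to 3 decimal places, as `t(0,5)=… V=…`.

t(0,5)=2.319 V=29.145

span = t_max - t_min = 2.62 - 0.49 = 2.130
L(0,5) = 219, L_eff = 1 - 219/255 = 0.141176 (inverted)
t(0,5) = 2.62 - 2.130·0.141176 = 2.319
Σt over all 6·3 pixels = 233513/8500 ≈ 27.4721176
V = pitch²·Σt = 1.03²·233513/8500 = 29.145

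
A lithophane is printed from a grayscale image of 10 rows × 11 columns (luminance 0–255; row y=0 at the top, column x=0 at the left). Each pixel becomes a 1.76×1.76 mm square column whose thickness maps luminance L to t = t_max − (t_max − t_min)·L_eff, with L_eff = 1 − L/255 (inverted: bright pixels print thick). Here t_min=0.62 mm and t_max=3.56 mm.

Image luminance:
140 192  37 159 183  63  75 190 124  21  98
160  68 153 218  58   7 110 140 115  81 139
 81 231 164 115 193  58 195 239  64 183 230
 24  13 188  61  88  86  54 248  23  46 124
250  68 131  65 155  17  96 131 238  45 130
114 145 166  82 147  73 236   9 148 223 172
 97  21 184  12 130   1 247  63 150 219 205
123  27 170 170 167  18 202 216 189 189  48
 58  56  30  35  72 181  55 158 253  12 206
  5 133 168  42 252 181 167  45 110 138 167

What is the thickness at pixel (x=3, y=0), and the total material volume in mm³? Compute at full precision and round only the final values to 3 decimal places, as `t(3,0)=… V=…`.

span = t_max - t_min = 3.56 - 0.62 = 2.940
L(3,0) = 159, L_eff = 1 - 159/255 = 0.376471 (inverted)
t(3,0) = 3.56 - 2.940·0.376471 = 2.453
Σt over all 10·11 pixels = 474499/2125 ≈ 223.2936471
V = pitch²·Σt = 1.76²·474499/2125 = 691.674

t(3,0)=2.453 V=691.674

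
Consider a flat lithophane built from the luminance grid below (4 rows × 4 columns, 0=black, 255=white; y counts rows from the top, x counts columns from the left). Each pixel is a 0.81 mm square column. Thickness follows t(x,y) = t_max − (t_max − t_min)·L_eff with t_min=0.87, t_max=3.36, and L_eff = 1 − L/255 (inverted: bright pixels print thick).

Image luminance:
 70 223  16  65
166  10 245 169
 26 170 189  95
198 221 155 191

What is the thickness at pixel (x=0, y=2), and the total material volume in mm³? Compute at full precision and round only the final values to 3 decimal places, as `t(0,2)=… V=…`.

t(0,2)=1.124 V=23.285

span = t_max - t_min = 3.36 - 0.87 = 2.490
L(0,2) = 26, L_eff = 1 - 26/255 = 0.898039 (inverted)
t(0,2) = 3.36 - 2.490·0.898039 = 1.124
Σt over all 4·4 pixels = 301667/8500 ≈ 35.4902353
V = pitch²·Σt = 0.81²·301667/8500 = 23.285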